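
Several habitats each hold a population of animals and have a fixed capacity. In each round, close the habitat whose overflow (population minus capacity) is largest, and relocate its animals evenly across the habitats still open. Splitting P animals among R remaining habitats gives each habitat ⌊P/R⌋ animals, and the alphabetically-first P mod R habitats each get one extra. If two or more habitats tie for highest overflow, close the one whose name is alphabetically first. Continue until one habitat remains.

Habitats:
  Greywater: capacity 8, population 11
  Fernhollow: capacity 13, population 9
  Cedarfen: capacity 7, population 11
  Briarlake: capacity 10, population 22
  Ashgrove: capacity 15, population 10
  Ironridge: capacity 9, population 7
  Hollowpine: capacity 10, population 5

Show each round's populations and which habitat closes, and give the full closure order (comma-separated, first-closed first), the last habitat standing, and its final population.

Round 1: Ashgrove=10 Briarlake=22 Cedarfen=11 Fernhollow=9 Greywater=11 Hollowpine=5 Ironridge=7 → close Briarlake (overflow 12)
  22÷6 = 3 each, +1 to first 4
Round 2: Ashgrove=14 Cedarfen=15 Fernhollow=13 Greywater=15 Hollowpine=8 Ironridge=10 → close Cedarfen (overflow 8)
  15÷5 = 3 each, +1 to first 0
Round 3: Ashgrove=17 Fernhollow=16 Greywater=18 Hollowpine=11 Ironridge=13 → close Greywater (overflow 10)
  18÷4 = 4 each, +1 to first 2
Round 4: Ashgrove=22 Fernhollow=21 Hollowpine=15 Ironridge=17 → close Fernhollow (overflow 8)
  21÷3 = 7 each, +1 to first 0
Round 5: Ashgrove=29 Hollowpine=22 Ironridge=24 → close Ironridge (overflow 15)
  24÷2 = 12 each, +1 to first 0
Round 6: Ashgrove=41 Hollowpine=34 → close Ashgrove (overflow 26)
  41÷1 = 41 each, +1 to first 0

Closure order: Briarlake, Cedarfen, Greywater, Fernhollow, Ironridge, Ashgrove
Last habitat: Hollowpine with 75 animals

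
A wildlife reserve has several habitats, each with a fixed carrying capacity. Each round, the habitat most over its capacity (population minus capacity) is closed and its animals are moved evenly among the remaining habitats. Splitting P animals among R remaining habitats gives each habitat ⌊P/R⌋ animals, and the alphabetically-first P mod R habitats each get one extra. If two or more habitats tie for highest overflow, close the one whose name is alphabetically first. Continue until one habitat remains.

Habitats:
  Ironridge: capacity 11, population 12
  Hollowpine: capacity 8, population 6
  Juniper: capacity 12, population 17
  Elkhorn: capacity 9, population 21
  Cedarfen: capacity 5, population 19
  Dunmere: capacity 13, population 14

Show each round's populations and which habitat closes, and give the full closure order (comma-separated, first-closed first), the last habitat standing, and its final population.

Round 1: Cedarfen=19 Dunmere=14 Elkhorn=21 Hollowpine=6 Ironridge=12 Juniper=17 → close Cedarfen (overflow 14)
  19÷5 = 3 each, +1 to first 4
Round 2: Dunmere=18 Elkhorn=25 Hollowpine=10 Ironridge=16 Juniper=20 → close Elkhorn (overflow 16)
  25÷4 = 6 each, +1 to first 1
Round 3: Dunmere=25 Hollowpine=16 Ironridge=22 Juniper=26 → close Juniper (overflow 14)
  26÷3 = 8 each, +1 to first 2
Round 4: Dunmere=34 Hollowpine=25 Ironridge=30 → close Dunmere (overflow 21)
  34÷2 = 17 each, +1 to first 0
Round 5: Hollowpine=42 Ironridge=47 → close Ironridge (overflow 36)
  47÷1 = 47 each, +1 to first 0

Closure order: Cedarfen, Elkhorn, Juniper, Dunmere, Ironridge
Last habitat: Hollowpine with 89 animals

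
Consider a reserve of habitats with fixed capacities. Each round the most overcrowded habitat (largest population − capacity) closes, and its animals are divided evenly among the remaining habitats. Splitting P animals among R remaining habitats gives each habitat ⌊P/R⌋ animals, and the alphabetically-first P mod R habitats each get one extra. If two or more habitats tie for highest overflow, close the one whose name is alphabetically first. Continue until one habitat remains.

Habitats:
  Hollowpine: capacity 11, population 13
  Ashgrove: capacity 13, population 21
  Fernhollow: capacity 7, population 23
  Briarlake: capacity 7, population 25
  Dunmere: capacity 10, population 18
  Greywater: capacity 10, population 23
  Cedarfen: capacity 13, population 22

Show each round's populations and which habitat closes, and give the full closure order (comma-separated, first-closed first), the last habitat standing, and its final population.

Round 1: Ashgrove=21 Briarlake=25 Cedarfen=22 Dunmere=18 Fernhollow=23 Greywater=23 Hollowpine=13 → close Briarlake (overflow 18)
  25÷6 = 4 each, +1 to first 1
Round 2: Ashgrove=26 Cedarfen=26 Dunmere=22 Fernhollow=27 Greywater=27 Hollowpine=17 → close Fernhollow (overflow 20)
  27÷5 = 5 each, +1 to first 2
Round 3: Ashgrove=32 Cedarfen=32 Dunmere=27 Greywater=32 Hollowpine=22 → close Greywater (overflow 22)
  32÷4 = 8 each, +1 to first 0
Round 4: Ashgrove=40 Cedarfen=40 Dunmere=35 Hollowpine=30 → close Ashgrove (overflow 27)
  40÷3 = 13 each, +1 to first 1
Round 5: Cedarfen=54 Dunmere=48 Hollowpine=43 → close Cedarfen (overflow 41)
  54÷2 = 27 each, +1 to first 0
Round 6: Dunmere=75 Hollowpine=70 → close Dunmere (overflow 65)
  75÷1 = 75 each, +1 to first 0

Closure order: Briarlake, Fernhollow, Greywater, Ashgrove, Cedarfen, Dunmere
Last habitat: Hollowpine with 145 animals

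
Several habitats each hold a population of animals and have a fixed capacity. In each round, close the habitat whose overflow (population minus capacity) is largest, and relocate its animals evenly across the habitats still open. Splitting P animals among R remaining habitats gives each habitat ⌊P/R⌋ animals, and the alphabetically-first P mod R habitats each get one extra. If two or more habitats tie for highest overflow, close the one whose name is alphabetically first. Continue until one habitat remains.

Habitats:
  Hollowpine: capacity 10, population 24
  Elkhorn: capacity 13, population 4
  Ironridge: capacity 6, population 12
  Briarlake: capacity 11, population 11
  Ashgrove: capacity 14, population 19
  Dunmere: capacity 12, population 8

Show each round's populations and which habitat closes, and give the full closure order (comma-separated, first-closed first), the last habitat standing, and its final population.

Closure order: Hollowpine, Ashgrove, Ironridge, Briarlake, Dunmere
Last habitat: Elkhorn with 78 animals

Round 1: Ashgrove=19 Briarlake=11 Dunmere=8 Elkhorn=4 Hollowpine=24 Ironridge=12 → close Hollowpine (overflow 14)
  24÷5 = 4 each, +1 to first 4
Round 2: Ashgrove=24 Briarlake=16 Dunmere=13 Elkhorn=9 Ironridge=16 → close Ashgrove (overflow 10)
  24÷4 = 6 each, +1 to first 0
Round 3: Briarlake=22 Dunmere=19 Elkhorn=15 Ironridge=22 → close Ironridge (overflow 16)
  22÷3 = 7 each, +1 to first 1
Round 4: Briarlake=30 Dunmere=26 Elkhorn=22 → close Briarlake (overflow 19)
  30÷2 = 15 each, +1 to first 0
Round 5: Dunmere=41 Elkhorn=37 → close Dunmere (overflow 29)
  41÷1 = 41 each, +1 to first 0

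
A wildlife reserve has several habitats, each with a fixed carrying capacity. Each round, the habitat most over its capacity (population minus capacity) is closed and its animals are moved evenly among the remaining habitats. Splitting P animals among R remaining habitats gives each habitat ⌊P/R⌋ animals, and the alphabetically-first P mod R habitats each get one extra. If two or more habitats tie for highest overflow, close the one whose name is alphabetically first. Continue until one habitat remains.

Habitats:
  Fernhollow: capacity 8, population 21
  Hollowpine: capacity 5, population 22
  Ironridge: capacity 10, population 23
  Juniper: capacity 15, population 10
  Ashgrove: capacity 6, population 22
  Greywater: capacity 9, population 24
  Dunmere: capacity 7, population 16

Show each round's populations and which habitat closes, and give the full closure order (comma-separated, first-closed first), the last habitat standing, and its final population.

Closure order: Hollowpine, Ashgrove, Greywater, Fernhollow, Ironridge, Dunmere
Last habitat: Juniper with 138 animals

Round 1: Ashgrove=22 Dunmere=16 Fernhollow=21 Greywater=24 Hollowpine=22 Ironridge=23 Juniper=10 → close Hollowpine (overflow 17)
  22÷6 = 3 each, +1 to first 4
Round 2: Ashgrove=26 Dunmere=20 Fernhollow=25 Greywater=28 Ironridge=26 Juniper=13 → close Ashgrove (overflow 20)
  26÷5 = 5 each, +1 to first 1
Round 3: Dunmere=26 Fernhollow=30 Greywater=33 Ironridge=31 Juniper=18 → close Greywater (overflow 24)
  33÷4 = 8 each, +1 to first 1
Round 4: Dunmere=35 Fernhollow=38 Ironridge=39 Juniper=26 → close Fernhollow (overflow 30)
  38÷3 = 12 each, +1 to first 2
Round 5: Dunmere=48 Ironridge=52 Juniper=38 → close Ironridge (overflow 42)
  52÷2 = 26 each, +1 to first 0
Round 6: Dunmere=74 Juniper=64 → close Dunmere (overflow 67)
  74÷1 = 74 each, +1 to first 0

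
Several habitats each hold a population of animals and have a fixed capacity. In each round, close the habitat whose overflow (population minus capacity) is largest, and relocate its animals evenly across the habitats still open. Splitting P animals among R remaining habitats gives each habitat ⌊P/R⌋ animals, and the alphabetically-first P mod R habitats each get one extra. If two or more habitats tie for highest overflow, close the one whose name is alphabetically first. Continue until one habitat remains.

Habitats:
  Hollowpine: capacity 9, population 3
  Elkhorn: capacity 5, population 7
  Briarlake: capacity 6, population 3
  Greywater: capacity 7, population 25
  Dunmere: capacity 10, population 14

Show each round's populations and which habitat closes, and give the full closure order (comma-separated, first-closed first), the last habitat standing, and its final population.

Round 1: Briarlake=3 Dunmere=14 Elkhorn=7 Greywater=25 Hollowpine=3 → close Greywater (overflow 18)
  25÷4 = 6 each, +1 to first 1
Round 2: Briarlake=10 Dunmere=20 Elkhorn=13 Hollowpine=9 → close Dunmere (overflow 10)
  20÷3 = 6 each, +1 to first 2
Round 3: Briarlake=17 Elkhorn=20 Hollowpine=15 → close Elkhorn (overflow 15)
  20÷2 = 10 each, +1 to first 0
Round 4: Briarlake=27 Hollowpine=25 → close Briarlake (overflow 21)
  27÷1 = 27 each, +1 to first 0

Closure order: Greywater, Dunmere, Elkhorn, Briarlake
Last habitat: Hollowpine with 52 animals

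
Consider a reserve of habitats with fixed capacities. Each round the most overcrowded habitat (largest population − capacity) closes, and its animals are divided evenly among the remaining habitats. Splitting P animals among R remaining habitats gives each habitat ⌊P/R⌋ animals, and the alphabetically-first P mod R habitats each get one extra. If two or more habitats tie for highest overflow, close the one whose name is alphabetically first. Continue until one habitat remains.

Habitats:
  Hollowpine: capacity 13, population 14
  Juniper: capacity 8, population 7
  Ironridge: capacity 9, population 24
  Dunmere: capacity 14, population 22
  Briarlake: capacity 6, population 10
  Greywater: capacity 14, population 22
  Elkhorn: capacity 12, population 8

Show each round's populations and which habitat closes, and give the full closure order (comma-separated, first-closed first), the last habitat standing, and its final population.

Round 1: Briarlake=10 Dunmere=22 Elkhorn=8 Greywater=22 Hollowpine=14 Ironridge=24 Juniper=7 → close Ironridge (overflow 15)
  24÷6 = 4 each, +1 to first 0
Round 2: Briarlake=14 Dunmere=26 Elkhorn=12 Greywater=26 Hollowpine=18 Juniper=11 → close Dunmere (overflow 12)
  26÷5 = 5 each, +1 to first 1
Round 3: Briarlake=20 Elkhorn=17 Greywater=31 Hollowpine=23 Juniper=16 → close Greywater (overflow 17)
  31÷4 = 7 each, +1 to first 3
Round 4: Briarlake=28 Elkhorn=25 Hollowpine=31 Juniper=23 → close Briarlake (overflow 22)
  28÷3 = 9 each, +1 to first 1
Round 5: Elkhorn=35 Hollowpine=40 Juniper=32 → close Hollowpine (overflow 27)
  40÷2 = 20 each, +1 to first 0
Round 6: Elkhorn=55 Juniper=52 → close Juniper (overflow 44)
  52÷1 = 52 each, +1 to first 0

Closure order: Ironridge, Dunmere, Greywater, Briarlake, Hollowpine, Juniper
Last habitat: Elkhorn with 107 animals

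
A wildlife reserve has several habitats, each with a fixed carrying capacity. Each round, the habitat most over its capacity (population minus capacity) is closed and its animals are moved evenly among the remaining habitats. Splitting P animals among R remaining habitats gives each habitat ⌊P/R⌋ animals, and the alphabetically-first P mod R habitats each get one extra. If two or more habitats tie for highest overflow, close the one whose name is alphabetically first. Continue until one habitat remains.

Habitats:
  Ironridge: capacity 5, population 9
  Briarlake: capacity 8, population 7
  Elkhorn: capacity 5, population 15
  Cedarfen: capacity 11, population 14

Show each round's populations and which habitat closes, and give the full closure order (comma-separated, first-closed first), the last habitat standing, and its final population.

Round 1: Briarlake=7 Cedarfen=14 Elkhorn=15 Ironridge=9 → close Elkhorn (overflow 10)
  15÷3 = 5 each, +1 to first 0
Round 2: Briarlake=12 Cedarfen=19 Ironridge=14 → close Ironridge (overflow 9)
  14÷2 = 7 each, +1 to first 0
Round 3: Briarlake=19 Cedarfen=26 → close Cedarfen (overflow 15)
  26÷1 = 26 each, +1 to first 0

Closure order: Elkhorn, Ironridge, Cedarfen
Last habitat: Briarlake with 45 animals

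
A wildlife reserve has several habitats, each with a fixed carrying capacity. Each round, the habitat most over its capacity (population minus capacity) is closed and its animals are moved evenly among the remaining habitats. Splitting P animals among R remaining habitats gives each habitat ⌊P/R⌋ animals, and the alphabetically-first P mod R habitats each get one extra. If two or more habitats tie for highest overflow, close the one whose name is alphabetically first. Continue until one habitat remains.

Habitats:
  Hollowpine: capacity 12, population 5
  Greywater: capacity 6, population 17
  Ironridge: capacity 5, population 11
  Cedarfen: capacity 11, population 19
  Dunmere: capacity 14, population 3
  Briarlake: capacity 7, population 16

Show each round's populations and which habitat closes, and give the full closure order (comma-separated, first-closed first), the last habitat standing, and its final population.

Round 1: Briarlake=16 Cedarfen=19 Dunmere=3 Greywater=17 Hollowpine=5 Ironridge=11 → close Greywater (overflow 11)
  17÷5 = 3 each, +1 to first 2
Round 2: Briarlake=20 Cedarfen=23 Dunmere=6 Hollowpine=8 Ironridge=14 → close Briarlake (overflow 13)
  20÷4 = 5 each, +1 to first 0
Round 3: Cedarfen=28 Dunmere=11 Hollowpine=13 Ironridge=19 → close Cedarfen (overflow 17)
  28÷3 = 9 each, +1 to first 1
Round 4: Dunmere=21 Hollowpine=22 Ironridge=28 → close Ironridge (overflow 23)
  28÷2 = 14 each, +1 to first 0
Round 5: Dunmere=35 Hollowpine=36 → close Hollowpine (overflow 24)
  36÷1 = 36 each, +1 to first 0

Closure order: Greywater, Briarlake, Cedarfen, Ironridge, Hollowpine
Last habitat: Dunmere with 71 animals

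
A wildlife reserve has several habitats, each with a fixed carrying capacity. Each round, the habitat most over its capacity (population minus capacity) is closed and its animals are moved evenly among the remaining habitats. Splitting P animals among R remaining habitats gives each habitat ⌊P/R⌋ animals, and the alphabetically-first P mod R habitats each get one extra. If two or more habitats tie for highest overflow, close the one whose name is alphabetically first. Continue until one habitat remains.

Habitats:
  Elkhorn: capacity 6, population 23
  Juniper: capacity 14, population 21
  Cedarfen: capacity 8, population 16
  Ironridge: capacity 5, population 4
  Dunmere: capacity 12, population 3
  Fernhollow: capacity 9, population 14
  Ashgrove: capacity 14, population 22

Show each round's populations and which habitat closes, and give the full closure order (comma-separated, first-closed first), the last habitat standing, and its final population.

Closure order: Elkhorn, Ashgrove, Cedarfen, Fernhollow, Juniper, Ironridge
Last habitat: Dunmere with 103 animals

Round 1: Ashgrove=22 Cedarfen=16 Dunmere=3 Elkhorn=23 Fernhollow=14 Ironridge=4 Juniper=21 → close Elkhorn (overflow 17)
  23÷6 = 3 each, +1 to first 5
Round 2: Ashgrove=26 Cedarfen=20 Dunmere=7 Fernhollow=18 Ironridge=8 Juniper=24 → close Ashgrove (overflow 12)
  26÷5 = 5 each, +1 to first 1
Round 3: Cedarfen=26 Dunmere=12 Fernhollow=23 Ironridge=13 Juniper=29 → close Cedarfen (overflow 18)
  26÷4 = 6 each, +1 to first 2
Round 4: Dunmere=19 Fernhollow=30 Ironridge=19 Juniper=35 → close Fernhollow (overflow 21)
  30÷3 = 10 each, +1 to first 0
Round 5: Dunmere=29 Ironridge=29 Juniper=45 → close Juniper (overflow 31)
  45÷2 = 22 each, +1 to first 1
Round 6: Dunmere=52 Ironridge=51 → close Ironridge (overflow 46)
  51÷1 = 51 each, +1 to first 0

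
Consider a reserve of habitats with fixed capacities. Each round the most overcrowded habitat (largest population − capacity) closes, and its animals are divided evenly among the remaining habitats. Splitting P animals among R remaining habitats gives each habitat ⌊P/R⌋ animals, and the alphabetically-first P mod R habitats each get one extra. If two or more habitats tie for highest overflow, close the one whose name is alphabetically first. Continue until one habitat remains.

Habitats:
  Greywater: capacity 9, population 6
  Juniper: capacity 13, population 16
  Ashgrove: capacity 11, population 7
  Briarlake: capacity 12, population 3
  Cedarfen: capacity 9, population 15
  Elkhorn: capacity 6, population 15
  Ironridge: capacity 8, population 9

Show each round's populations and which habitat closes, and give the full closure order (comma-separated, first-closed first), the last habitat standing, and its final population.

Round 1: Ashgrove=7 Briarlake=3 Cedarfen=15 Elkhorn=15 Greywater=6 Ironridge=9 Juniper=16 → close Elkhorn (overflow 9)
  15÷6 = 2 each, +1 to first 3
Round 2: Ashgrove=10 Briarlake=6 Cedarfen=18 Greywater=8 Ironridge=11 Juniper=18 → close Cedarfen (overflow 9)
  18÷5 = 3 each, +1 to first 3
Round 3: Ashgrove=14 Briarlake=10 Greywater=12 Ironridge=14 Juniper=21 → close Juniper (overflow 8)
  21÷4 = 5 each, +1 to first 1
Round 4: Ashgrove=20 Briarlake=15 Greywater=17 Ironridge=19 → close Ironridge (overflow 11)
  19÷3 = 6 each, +1 to first 1
Round 5: Ashgrove=27 Briarlake=21 Greywater=23 → close Ashgrove (overflow 16)
  27÷2 = 13 each, +1 to first 1
Round 6: Briarlake=35 Greywater=36 → close Greywater (overflow 27)
  36÷1 = 36 each, +1 to first 0

Closure order: Elkhorn, Cedarfen, Juniper, Ironridge, Ashgrove, Greywater
Last habitat: Briarlake with 71 animals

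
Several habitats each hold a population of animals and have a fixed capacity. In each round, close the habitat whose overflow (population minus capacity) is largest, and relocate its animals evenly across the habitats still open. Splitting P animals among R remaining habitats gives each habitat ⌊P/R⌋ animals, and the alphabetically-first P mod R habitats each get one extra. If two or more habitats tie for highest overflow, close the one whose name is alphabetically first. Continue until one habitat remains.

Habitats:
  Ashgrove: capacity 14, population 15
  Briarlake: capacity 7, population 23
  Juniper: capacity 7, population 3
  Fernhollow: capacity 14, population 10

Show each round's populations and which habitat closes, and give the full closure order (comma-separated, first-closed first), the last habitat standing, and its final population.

Closure order: Briarlake, Ashgrove, Fernhollow
Last habitat: Juniper with 51 animals

Round 1: Ashgrove=15 Briarlake=23 Fernhollow=10 Juniper=3 → close Briarlake (overflow 16)
  23÷3 = 7 each, +1 to first 2
Round 2: Ashgrove=23 Fernhollow=18 Juniper=10 → close Ashgrove (overflow 9)
  23÷2 = 11 each, +1 to first 1
Round 3: Fernhollow=30 Juniper=21 → close Fernhollow (overflow 16)
  30÷1 = 30 each, +1 to first 0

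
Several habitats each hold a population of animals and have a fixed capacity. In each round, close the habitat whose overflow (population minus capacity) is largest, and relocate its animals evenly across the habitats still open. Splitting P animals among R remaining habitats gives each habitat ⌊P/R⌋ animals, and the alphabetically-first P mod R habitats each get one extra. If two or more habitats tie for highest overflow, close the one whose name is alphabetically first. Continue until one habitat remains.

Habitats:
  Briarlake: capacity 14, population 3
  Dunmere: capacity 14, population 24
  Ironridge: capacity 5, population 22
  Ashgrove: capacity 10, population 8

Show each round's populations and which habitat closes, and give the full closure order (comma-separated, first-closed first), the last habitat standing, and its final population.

Round 1: Ashgrove=8 Briarlake=3 Dunmere=24 Ironridge=22 → close Ironridge (overflow 17)
  22÷3 = 7 each, +1 to first 1
Round 2: Ashgrove=16 Briarlake=10 Dunmere=31 → close Dunmere (overflow 17)
  31÷2 = 15 each, +1 to first 1
Round 3: Ashgrove=32 Briarlake=25 → close Ashgrove (overflow 22)
  32÷1 = 32 each, +1 to first 0

Closure order: Ironridge, Dunmere, Ashgrove
Last habitat: Briarlake with 57 animals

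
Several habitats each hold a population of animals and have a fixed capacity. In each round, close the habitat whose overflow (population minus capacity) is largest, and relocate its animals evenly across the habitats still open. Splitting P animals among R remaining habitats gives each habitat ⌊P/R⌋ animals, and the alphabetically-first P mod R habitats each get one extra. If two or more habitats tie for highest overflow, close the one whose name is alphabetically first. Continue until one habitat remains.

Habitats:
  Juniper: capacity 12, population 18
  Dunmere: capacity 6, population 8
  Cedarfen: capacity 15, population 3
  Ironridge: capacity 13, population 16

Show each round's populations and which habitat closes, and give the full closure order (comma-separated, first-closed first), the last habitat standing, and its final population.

Round 1: Cedarfen=3 Dunmere=8 Ironridge=16 Juniper=18 → close Juniper (overflow 6)
  18÷3 = 6 each, +1 to first 0
Round 2: Cedarfen=9 Dunmere=14 Ironridge=22 → close Ironridge (overflow 9)
  22÷2 = 11 each, +1 to first 0
Round 3: Cedarfen=20 Dunmere=25 → close Dunmere (overflow 19)
  25÷1 = 25 each, +1 to first 0

Closure order: Juniper, Ironridge, Dunmere
Last habitat: Cedarfen with 45 animals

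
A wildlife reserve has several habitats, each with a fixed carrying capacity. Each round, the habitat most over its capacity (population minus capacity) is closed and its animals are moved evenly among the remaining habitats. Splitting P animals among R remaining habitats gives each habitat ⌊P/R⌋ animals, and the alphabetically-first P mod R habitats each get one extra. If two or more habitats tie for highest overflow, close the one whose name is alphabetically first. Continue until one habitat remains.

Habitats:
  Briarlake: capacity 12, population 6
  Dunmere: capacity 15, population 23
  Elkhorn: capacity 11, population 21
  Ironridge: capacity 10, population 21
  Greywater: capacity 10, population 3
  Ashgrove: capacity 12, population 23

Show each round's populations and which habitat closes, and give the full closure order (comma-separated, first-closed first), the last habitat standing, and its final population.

Closure order: Ashgrove, Elkhorn, Ironridge, Dunmere, Briarlake
Last habitat: Greywater with 97 animals

Round 1: Ashgrove=23 Briarlake=6 Dunmere=23 Elkhorn=21 Greywater=3 Ironridge=21 → close Ashgrove (overflow 11)
  23÷5 = 4 each, +1 to first 3
Round 2: Briarlake=11 Dunmere=28 Elkhorn=26 Greywater=7 Ironridge=25 → close Elkhorn (overflow 15)
  26÷4 = 6 each, +1 to first 2
Round 3: Briarlake=18 Dunmere=35 Greywater=13 Ironridge=31 → close Ironridge (overflow 21)
  31÷3 = 10 each, +1 to first 1
Round 4: Briarlake=29 Dunmere=45 Greywater=23 → close Dunmere (overflow 30)
  45÷2 = 22 each, +1 to first 1
Round 5: Briarlake=52 Greywater=45 → close Briarlake (overflow 40)
  52÷1 = 52 each, +1 to first 0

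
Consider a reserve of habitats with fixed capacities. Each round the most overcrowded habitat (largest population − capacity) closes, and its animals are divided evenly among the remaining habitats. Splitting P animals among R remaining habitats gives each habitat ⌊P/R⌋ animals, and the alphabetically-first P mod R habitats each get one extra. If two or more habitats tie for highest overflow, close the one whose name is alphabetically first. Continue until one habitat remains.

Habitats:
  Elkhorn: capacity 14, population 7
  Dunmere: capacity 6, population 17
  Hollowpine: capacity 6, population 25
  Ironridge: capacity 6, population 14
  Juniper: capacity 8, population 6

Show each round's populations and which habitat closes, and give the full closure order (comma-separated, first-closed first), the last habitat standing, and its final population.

Closure order: Hollowpine, Dunmere, Ironridge, Juniper
Last habitat: Elkhorn with 69 animals

Round 1: Dunmere=17 Elkhorn=7 Hollowpine=25 Ironridge=14 Juniper=6 → close Hollowpine (overflow 19)
  25÷4 = 6 each, +1 to first 1
Round 2: Dunmere=24 Elkhorn=13 Ironridge=20 Juniper=12 → close Dunmere (overflow 18)
  24÷3 = 8 each, +1 to first 0
Round 3: Elkhorn=21 Ironridge=28 Juniper=20 → close Ironridge (overflow 22)
  28÷2 = 14 each, +1 to first 0
Round 4: Elkhorn=35 Juniper=34 → close Juniper (overflow 26)
  34÷1 = 34 each, +1 to first 0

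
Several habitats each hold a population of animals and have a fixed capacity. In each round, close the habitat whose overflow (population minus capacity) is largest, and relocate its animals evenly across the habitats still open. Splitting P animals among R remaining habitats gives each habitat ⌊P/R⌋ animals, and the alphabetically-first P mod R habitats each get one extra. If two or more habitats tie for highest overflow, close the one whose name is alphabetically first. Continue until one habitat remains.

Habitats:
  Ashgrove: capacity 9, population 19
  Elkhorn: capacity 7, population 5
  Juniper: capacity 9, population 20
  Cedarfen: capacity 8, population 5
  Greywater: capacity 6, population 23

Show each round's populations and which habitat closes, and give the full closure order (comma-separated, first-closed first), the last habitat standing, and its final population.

Closure order: Greywater, Ashgrove, Juniper, Cedarfen
Last habitat: Elkhorn with 72 animals

Round 1: Ashgrove=19 Cedarfen=5 Elkhorn=5 Greywater=23 Juniper=20 → close Greywater (overflow 17)
  23÷4 = 5 each, +1 to first 3
Round 2: Ashgrove=25 Cedarfen=11 Elkhorn=11 Juniper=25 → close Ashgrove (overflow 16)
  25÷3 = 8 each, +1 to first 1
Round 3: Cedarfen=20 Elkhorn=19 Juniper=33 → close Juniper (overflow 24)
  33÷2 = 16 each, +1 to first 1
Round 4: Cedarfen=37 Elkhorn=35 → close Cedarfen (overflow 29)
  37÷1 = 37 each, +1 to first 0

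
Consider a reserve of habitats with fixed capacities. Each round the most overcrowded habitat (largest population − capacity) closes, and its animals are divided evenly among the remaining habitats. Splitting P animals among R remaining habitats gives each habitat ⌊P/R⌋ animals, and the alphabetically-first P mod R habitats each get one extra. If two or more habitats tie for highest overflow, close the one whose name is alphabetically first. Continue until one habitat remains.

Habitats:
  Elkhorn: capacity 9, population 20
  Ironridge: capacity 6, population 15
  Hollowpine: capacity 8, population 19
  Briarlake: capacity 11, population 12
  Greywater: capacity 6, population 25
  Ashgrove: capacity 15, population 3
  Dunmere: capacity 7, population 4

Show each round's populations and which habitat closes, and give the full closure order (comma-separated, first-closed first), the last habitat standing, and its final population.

Round 1: Ashgrove=3 Briarlake=12 Dunmere=4 Elkhorn=20 Greywater=25 Hollowpine=19 Ironridge=15 → close Greywater (overflow 19)
  25÷6 = 4 each, +1 to first 1
Round 2: Ashgrove=8 Briarlake=16 Dunmere=8 Elkhorn=24 Hollowpine=23 Ironridge=19 → close Elkhorn (overflow 15)
  24÷5 = 4 each, +1 to first 4
Round 3: Ashgrove=13 Briarlake=21 Dunmere=13 Hollowpine=28 Ironridge=23 → close Hollowpine (overflow 20)
  28÷4 = 7 each, +1 to first 0
Round 4: Ashgrove=20 Briarlake=28 Dunmere=20 Ironridge=30 → close Ironridge (overflow 24)
  30÷3 = 10 each, +1 to first 0
Round 5: Ashgrove=30 Briarlake=38 Dunmere=30 → close Briarlake (overflow 27)
  38÷2 = 19 each, +1 to first 0
Round 6: Ashgrove=49 Dunmere=49 → close Dunmere (overflow 42)
  49÷1 = 49 each, +1 to first 0

Closure order: Greywater, Elkhorn, Hollowpine, Ironridge, Briarlake, Dunmere
Last habitat: Ashgrove with 98 animals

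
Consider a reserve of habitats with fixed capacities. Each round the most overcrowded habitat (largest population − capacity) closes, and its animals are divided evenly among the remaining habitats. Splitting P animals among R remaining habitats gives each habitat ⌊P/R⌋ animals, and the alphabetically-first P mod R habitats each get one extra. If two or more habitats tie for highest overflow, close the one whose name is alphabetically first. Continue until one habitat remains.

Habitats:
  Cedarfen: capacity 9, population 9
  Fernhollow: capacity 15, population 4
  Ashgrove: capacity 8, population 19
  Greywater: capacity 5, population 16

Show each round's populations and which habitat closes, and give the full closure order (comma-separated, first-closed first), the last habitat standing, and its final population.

Closure order: Ashgrove, Greywater, Cedarfen
Last habitat: Fernhollow with 48 animals

Round 1: Ashgrove=19 Cedarfen=9 Fernhollow=4 Greywater=16 → close Ashgrove (overflow 11)
  19÷3 = 6 each, +1 to first 1
Round 2: Cedarfen=16 Fernhollow=10 Greywater=22 → close Greywater (overflow 17)
  22÷2 = 11 each, +1 to first 0
Round 3: Cedarfen=27 Fernhollow=21 → close Cedarfen (overflow 18)
  27÷1 = 27 each, +1 to first 0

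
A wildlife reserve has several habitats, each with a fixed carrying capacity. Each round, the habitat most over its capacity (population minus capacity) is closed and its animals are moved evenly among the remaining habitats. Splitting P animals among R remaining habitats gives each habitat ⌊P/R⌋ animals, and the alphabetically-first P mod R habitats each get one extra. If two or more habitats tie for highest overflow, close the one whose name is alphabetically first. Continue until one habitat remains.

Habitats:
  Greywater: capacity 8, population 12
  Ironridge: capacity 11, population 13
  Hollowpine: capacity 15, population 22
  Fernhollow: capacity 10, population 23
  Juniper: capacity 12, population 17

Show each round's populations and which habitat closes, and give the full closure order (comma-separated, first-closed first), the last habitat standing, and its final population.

Round 1: Fernhollow=23 Greywater=12 Hollowpine=22 Ironridge=13 Juniper=17 → close Fernhollow (overflow 13)
  23÷4 = 5 each, +1 to first 3
Round 2: Greywater=18 Hollowpine=28 Ironridge=19 Juniper=22 → close Hollowpine (overflow 13)
  28÷3 = 9 each, +1 to first 1
Round 3: Greywater=28 Ironridge=28 Juniper=31 → close Greywater (overflow 20)
  28÷2 = 14 each, +1 to first 0
Round 4: Ironridge=42 Juniper=45 → close Juniper (overflow 33)
  45÷1 = 45 each, +1 to first 0

Closure order: Fernhollow, Hollowpine, Greywater, Juniper
Last habitat: Ironridge with 87 animals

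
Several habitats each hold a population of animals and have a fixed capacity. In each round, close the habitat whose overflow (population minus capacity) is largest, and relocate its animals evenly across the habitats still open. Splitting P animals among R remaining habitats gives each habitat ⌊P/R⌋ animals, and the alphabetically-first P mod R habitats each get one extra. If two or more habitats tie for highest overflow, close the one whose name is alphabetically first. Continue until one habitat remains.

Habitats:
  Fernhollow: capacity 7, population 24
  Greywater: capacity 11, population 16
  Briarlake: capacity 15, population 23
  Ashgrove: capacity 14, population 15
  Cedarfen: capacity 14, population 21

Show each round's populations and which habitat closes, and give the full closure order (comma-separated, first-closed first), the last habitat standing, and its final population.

Closure order: Fernhollow, Briarlake, Cedarfen, Greywater
Last habitat: Ashgrove with 99 animals

Round 1: Ashgrove=15 Briarlake=23 Cedarfen=21 Fernhollow=24 Greywater=16 → close Fernhollow (overflow 17)
  24÷4 = 6 each, +1 to first 0
Round 2: Ashgrove=21 Briarlake=29 Cedarfen=27 Greywater=22 → close Briarlake (overflow 14)
  29÷3 = 9 each, +1 to first 2
Round 3: Ashgrove=31 Cedarfen=37 Greywater=31 → close Cedarfen (overflow 23)
  37÷2 = 18 each, +1 to first 1
Round 4: Ashgrove=50 Greywater=49 → close Greywater (overflow 38)
  49÷1 = 49 each, +1 to first 0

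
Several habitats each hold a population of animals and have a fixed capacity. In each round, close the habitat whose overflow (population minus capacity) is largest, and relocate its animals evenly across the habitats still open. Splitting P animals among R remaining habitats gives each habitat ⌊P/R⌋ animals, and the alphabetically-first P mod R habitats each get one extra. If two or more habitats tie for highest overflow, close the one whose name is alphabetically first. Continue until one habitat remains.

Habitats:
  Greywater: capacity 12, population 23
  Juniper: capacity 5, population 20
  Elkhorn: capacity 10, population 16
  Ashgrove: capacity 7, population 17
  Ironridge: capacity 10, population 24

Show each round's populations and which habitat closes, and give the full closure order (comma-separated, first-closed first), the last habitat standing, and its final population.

Round 1: Ashgrove=17 Elkhorn=16 Greywater=23 Ironridge=24 Juniper=20 → close Juniper (overflow 15)
  20÷4 = 5 each, +1 to first 0
Round 2: Ashgrove=22 Elkhorn=21 Greywater=28 Ironridge=29 → close Ironridge (overflow 19)
  29÷3 = 9 each, +1 to first 2
Round 3: Ashgrove=32 Elkhorn=31 Greywater=37 → close Ashgrove (overflow 25)
  32÷2 = 16 each, +1 to first 0
Round 4: Elkhorn=47 Greywater=53 → close Greywater (overflow 41)
  53÷1 = 53 each, +1 to first 0

Closure order: Juniper, Ironridge, Ashgrove, Greywater
Last habitat: Elkhorn with 100 animals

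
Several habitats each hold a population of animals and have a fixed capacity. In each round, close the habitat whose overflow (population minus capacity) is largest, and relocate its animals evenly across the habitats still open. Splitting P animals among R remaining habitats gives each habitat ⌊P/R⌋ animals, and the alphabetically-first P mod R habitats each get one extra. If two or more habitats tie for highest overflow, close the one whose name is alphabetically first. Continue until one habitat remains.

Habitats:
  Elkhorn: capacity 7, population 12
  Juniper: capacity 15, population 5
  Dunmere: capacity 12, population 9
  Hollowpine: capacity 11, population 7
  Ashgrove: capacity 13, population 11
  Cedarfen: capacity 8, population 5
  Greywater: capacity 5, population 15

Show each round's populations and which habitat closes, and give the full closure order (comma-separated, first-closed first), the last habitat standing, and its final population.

Closure order: Greywater, Elkhorn, Ashgrove, Cedarfen, Dunmere, Hollowpine
Last habitat: Juniper with 64 animals

Round 1: Ashgrove=11 Cedarfen=5 Dunmere=9 Elkhorn=12 Greywater=15 Hollowpine=7 Juniper=5 → close Greywater (overflow 10)
  15÷6 = 2 each, +1 to first 3
Round 2: Ashgrove=14 Cedarfen=8 Dunmere=12 Elkhorn=14 Hollowpine=9 Juniper=7 → close Elkhorn (overflow 7)
  14÷5 = 2 each, +1 to first 4
Round 3: Ashgrove=17 Cedarfen=11 Dunmere=15 Hollowpine=12 Juniper=9 → close Ashgrove (overflow 4)
  17÷4 = 4 each, +1 to first 1
Round 4: Cedarfen=16 Dunmere=19 Hollowpine=16 Juniper=13 → close Cedarfen (overflow 8)
  16÷3 = 5 each, +1 to first 1
Round 5: Dunmere=25 Hollowpine=21 Juniper=18 → close Dunmere (overflow 13)
  25÷2 = 12 each, +1 to first 1
Round 6: Hollowpine=34 Juniper=30 → close Hollowpine (overflow 23)
  34÷1 = 34 each, +1 to first 0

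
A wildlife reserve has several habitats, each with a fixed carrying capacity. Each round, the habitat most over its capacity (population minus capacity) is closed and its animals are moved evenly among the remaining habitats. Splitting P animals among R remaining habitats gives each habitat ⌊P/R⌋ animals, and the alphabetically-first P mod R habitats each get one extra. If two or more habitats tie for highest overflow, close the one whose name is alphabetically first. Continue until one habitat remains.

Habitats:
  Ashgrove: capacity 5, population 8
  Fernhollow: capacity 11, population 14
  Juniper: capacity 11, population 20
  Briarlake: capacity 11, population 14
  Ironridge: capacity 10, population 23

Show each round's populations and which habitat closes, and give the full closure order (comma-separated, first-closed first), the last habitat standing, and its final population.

Closure order: Ironridge, Juniper, Ashgrove, Briarlake
Last habitat: Fernhollow with 79 animals

Round 1: Ashgrove=8 Briarlake=14 Fernhollow=14 Ironridge=23 Juniper=20 → close Ironridge (overflow 13)
  23÷4 = 5 each, +1 to first 3
Round 2: Ashgrove=14 Briarlake=20 Fernhollow=20 Juniper=25 → close Juniper (overflow 14)
  25÷3 = 8 each, +1 to first 1
Round 3: Ashgrove=23 Briarlake=28 Fernhollow=28 → close Ashgrove (overflow 18)
  23÷2 = 11 each, +1 to first 1
Round 4: Briarlake=40 Fernhollow=39 → close Briarlake (overflow 29)
  40÷1 = 40 each, +1 to first 0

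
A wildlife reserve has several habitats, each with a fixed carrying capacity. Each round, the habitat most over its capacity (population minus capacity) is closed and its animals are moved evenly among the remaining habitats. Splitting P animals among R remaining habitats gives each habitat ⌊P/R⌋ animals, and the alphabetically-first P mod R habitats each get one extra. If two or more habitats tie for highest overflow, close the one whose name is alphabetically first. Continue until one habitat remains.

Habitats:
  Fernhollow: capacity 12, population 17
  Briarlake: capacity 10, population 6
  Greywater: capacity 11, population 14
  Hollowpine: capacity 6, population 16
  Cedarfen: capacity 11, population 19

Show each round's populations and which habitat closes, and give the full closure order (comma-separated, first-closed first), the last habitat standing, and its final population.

Round 1: Briarlake=6 Cedarfen=19 Fernhollow=17 Greywater=14 Hollowpine=16 → close Hollowpine (overflow 10)
  16÷4 = 4 each, +1 to first 0
Round 2: Briarlake=10 Cedarfen=23 Fernhollow=21 Greywater=18 → close Cedarfen (overflow 12)
  23÷3 = 7 each, +1 to first 2
Round 3: Briarlake=18 Fernhollow=29 Greywater=25 → close Fernhollow (overflow 17)
  29÷2 = 14 each, +1 to first 1
Round 4: Briarlake=33 Greywater=39 → close Greywater (overflow 28)
  39÷1 = 39 each, +1 to first 0

Closure order: Hollowpine, Cedarfen, Fernhollow, Greywater
Last habitat: Briarlake with 72 animals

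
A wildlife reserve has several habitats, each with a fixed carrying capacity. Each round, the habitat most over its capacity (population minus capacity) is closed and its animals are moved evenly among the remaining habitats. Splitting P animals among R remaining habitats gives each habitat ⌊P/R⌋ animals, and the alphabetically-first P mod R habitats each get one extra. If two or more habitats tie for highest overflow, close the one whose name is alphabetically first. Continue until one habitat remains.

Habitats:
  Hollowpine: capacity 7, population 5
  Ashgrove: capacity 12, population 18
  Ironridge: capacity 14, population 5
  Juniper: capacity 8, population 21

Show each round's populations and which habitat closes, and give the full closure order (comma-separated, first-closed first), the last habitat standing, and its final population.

Closure order: Juniper, Ashgrove, Hollowpine
Last habitat: Ironridge with 49 animals

Round 1: Ashgrove=18 Hollowpine=5 Ironridge=5 Juniper=21 → close Juniper (overflow 13)
  21÷3 = 7 each, +1 to first 0
Round 2: Ashgrove=25 Hollowpine=12 Ironridge=12 → close Ashgrove (overflow 13)
  25÷2 = 12 each, +1 to first 1
Round 3: Hollowpine=25 Ironridge=24 → close Hollowpine (overflow 18)
  25÷1 = 25 each, +1 to first 0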